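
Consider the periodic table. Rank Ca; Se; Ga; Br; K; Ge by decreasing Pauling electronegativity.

Br > Se > Ge > Ga > Ca > K

Electronegativity increases across a period and decreases down a group, tracking effective nuclear charge and atomic size.
All lie in period 4, so electronegativity increases left to right.
So from highest to lowest: Br > Se > Ge > Ga > Ca > K.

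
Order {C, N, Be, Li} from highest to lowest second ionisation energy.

Li, N, C, Be

Consider each +1 ion: C⁺ still has 3 valence electrons; N⁺ still has 4 valence electrons; Be⁺ still has 1 valence electron; Li⁺ is the bare [He] core.
Pulling an electron out of a noble-gas core costs far more than removing a remaining valence electron, so Li sits at the high end of IE_2.
Valence configurations: C⁺ [He]2s²2p¹, N⁺ [He]2s²2p², Be⁺ [He]2s¹.
Tabulated IE_2 (kJ/mol): C 2353, N 2856, Be 1757, Li 7298.
Putting it together, IE_2: Be < C < N < Li.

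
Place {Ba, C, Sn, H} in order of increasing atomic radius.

Across a period the added protons contract the valence shell; down a group each new principal shell makes the atom larger.
These span different periods and groups, so the two trends combine.
C > H: the two effects oppose for this pair; the down-group effect wins (75 vs 32 pm).
Sn > C: Sn sits below C in group 14, so the down-group effect alone puts Sn larger.
Ba > Sn: both effects reinforce here, so Ba is clearly the larger of the two.
Tabulated atomic radius (pm): H 32, C 75, Sn 140, Ba 196.
So from smallest to largest: H < C < Sn < Ba.

H < C < Sn < Ba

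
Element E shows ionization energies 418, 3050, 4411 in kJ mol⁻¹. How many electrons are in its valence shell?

1

Look for the largest jump between consecutive ionization energies: IE2/IE1 ≈ 7.3, far larger than any earlier ratio.
That jump marks the point where a core electron is being removed. So the atom has 1 valence electron.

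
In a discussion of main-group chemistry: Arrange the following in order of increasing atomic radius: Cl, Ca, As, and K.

Cl < As < Ca < K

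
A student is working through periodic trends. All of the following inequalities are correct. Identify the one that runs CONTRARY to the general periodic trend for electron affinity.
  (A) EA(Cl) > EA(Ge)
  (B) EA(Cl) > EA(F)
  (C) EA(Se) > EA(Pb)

(B)

The general trend: electron affinity increases across a period and decreases down a group.
(A) Cl (period 3, group 17) vs Ge (period 4, group 14): the stated order agrees with the simple trend.
(B) Cl (period 3, group 17) vs F (period 2, group 17): the stated order contradicts the simple trend.
(C) Se (period 4, group 16) vs Pb (period 6, group 14): the stated order agrees with the simple trend.
The exception is (B): F's small 2p subshell makes the incoming electron feel strong e⁻–e⁻ repulsion, so Cl actually releases more energy on gaining an electron.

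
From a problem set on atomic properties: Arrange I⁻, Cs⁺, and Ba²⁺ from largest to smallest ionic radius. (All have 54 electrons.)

All of these have 54 electrons, so size is governed by nuclear charge alone: the more protons, the stronger the pull on the same electron cloud, and the smaller the ion.
Nuclear charges: Ba²⁺ (Z=56), Cs⁺ (Z=55), I⁻ (Z=53).
Largest to smallest: I⁻ > Cs⁺ > Ba²⁺.

I⁻, Cs⁺, Ba²⁺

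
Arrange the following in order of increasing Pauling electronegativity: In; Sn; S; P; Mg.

Atoms toward the upper right of the periodic table pull bonding electrons most strongly.
Here both period and group differ, so the two effects have to be weighed against each other.
In > Mg: the two effects oppose for this pair; the across-period effect wins (1.78 vs 1.31).
Sn > In: both are in period 5; the period trend gives Sn the larger value.
P > Sn: both effects reinforce here, so P is clearly the higher of the two.
S > P: both are in period 3; the period trend gives S the larger value.
For reference (Pauling): Mg 1.31, P 2.19, S 2.58, In 1.78, Sn 1.96.
So from lowest to highest: Mg < In < Sn < P < S.

Mg, In, Sn, P, S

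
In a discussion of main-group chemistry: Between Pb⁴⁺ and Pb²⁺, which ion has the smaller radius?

Pb⁴⁺

Both ions have Z = 82 protons, but Pb⁴⁺ has lost more electrons, so its remaining electrons feel a larger effective nuclear charge per electron and are pulled in more tightly.
Higher positive charge → smaller ion, so Pb²⁺ > Pb⁴⁺.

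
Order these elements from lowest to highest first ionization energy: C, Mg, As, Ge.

C is in period 2, group 14; Mg is in period 3, group 2; Ge is in period 4, group 14; As is in period 4, group 15.
IE₁ increases left→right with effective nuclear charge and decreases top→bottom as the valence shell moves farther out.
Neither a single period nor a single group — weigh both effects.
Ge > Mg: the two effects oppose for this pair; the across-period effect wins (762 vs 738 kJ/mol).
As > Ge: As lies to the right of Ge in period 4, so the across-period effect alone puts As higher.
C > As: period and group pull opposite ways; the down-group shift dominates (1086 vs 947 kJ/mol).
Approximate values (kJ/mol): C 1086, Mg 738, Ge 762, As 947.
So from lowest to highest: Mg < Ge < As < C.

Mg < Ge < As < C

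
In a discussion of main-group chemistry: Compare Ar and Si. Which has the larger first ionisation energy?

Ar

Si is in period 3, group 14; Ar is in period 3, group 18.
First ionization energy rises across a period (greater Z_eff holds electrons more tightly) and falls down a group (valence electrons are farther from the nucleus).
All lie in period 3, so first ionization energy increases left to right.
So Ar has the larger first ionisation energy (Ar > Si).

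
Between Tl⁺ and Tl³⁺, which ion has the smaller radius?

Both ions have Z = 81 protons, but Tl³⁺ has lost more electrons, so its remaining electrons feel a larger effective nuclear charge per electron and are pulled in more tightly.
Higher positive charge → smaller ion, so Tl⁺ > Tl³⁺.

Tl³⁺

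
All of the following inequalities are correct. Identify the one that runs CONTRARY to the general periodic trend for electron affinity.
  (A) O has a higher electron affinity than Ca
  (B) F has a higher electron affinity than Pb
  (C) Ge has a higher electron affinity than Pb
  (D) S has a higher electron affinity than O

The general trend: electron affinity increases across a period and decreases down a group.
(A) O (period 2, group 16) vs Ca (period 4, group 2): the stated order agrees with the simple trend.
(B) F (period 2, group 17) vs Pb (period 6, group 14): the stated order agrees with the simple trend.
(C) Ge (period 4, group 14) vs Pb (period 6, group 14): the stated order agrees with the simple trend.
(D) S (period 3, group 16) vs O (period 2, group 16): the stated order contradicts the simple trend.
The exception is (D): the compact 2p subshell of O repels the added electron more than S's larger 3p does.

(D)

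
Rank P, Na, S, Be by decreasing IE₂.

After 1 electron has been removed, what remains? P⁺ still has 4 valence electrons; Na⁺ is the bare [Ne] core; S⁺ still has 5 valence electrons; Be⁺ still has 1 valence electron.
Breaking into a closed-shell core is much more expensive than removing a leftover valence electron — Na has the largest IE_2 here.
Valence configurations: P⁺ [Ne]3s²3p², S⁺ [Ne]3s²3p³, Be⁺ [He]2s¹.
Approximate IE_2 values (kJ/mol): P 1907, Na 4562, S 2252, Be 1757.
Putting it together, IE_2: Be < P < S < Na.

Na > S > P > Be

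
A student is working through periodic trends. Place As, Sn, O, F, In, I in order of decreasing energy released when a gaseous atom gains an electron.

O is in period 2, group 16; F is in period 2, group 17; As is in period 4, group 15; In is in period 5, group 13; Sn is in period 5, group 14; I is in period 5, group 17.
Atoms with high Z_eff and room in the valence shell (especially the halogens) have the most exothermic electron affinities.
Neither a single period nor a single group — weigh both effects.
As > In: relative to In, both the across-period and down-group shifts push As's electron affinity up.
Sn > As: this pair runs against the simple trend — see the exception note.
O > Sn: relative to Sn, both the across-period and down-group shifts push O's electron affinity up.
I > O: period and group pull opposite ways; the across-period shift dominates (295 vs 141 kJ/mol).
F > I: F sits above I in group 17, so the down-group effect alone puts F higher.
Note the exception: Sn has a higher electron affinity than As, contrary to the simple trend — adding an electron to As's half-filled np³ subshell costs electron-pairing energy.
For reference (kJ/mol): O 141, F 328, As 78, In 29, Sn 107, I 295.
So from highest to lowest: F > I > O > Sn > As > In.

F > I > O > Sn > As > In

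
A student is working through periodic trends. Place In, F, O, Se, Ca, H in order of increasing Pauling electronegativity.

Ca < In < H < Se < O < F

H is in period 1, group 1; O is in period 2, group 16; F is in period 2, group 17; Ca is in period 4, group 2; Se is in period 4, group 16; In is in period 5, group 13.
EN rises left→right (higher Z_eff, smaller atoms) and falls top→bottom (larger, more shielded atoms).
Neither a single period nor a single group — weigh both effects.
In > Ca: the two effects oppose for this pair; the across-period effect wins (1.78 vs 1.00).
H > In: the two effects oppose for this pair; the down-group effect wins (2.20 vs 1.78).
Se > H: period and group pull opposite ways; the across-period shift dominates (2.55 vs 2.20).
O > Se: they share group 16; the group trend gives O the larger value.
F > O: F lies to the right of O in period 2, so the across-period effect alone puts F higher.
For reference (Pauling): H 2.20, O 3.44, F 3.98, Ca 1.00, Se 2.55, In 1.78.
So from lowest to highest: Ca < In < H < Se < O < F.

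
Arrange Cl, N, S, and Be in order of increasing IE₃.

S, Cl, N, Be

IE_3 is the cost of taking one more electron from the +2 cation: Cl²⁺ still has 5 valence electrons; N²⁺ still has 3 valence electrons; S²⁺ still has 4 valence electrons; Be²⁺ is the bare [He] core.
Core electrons are held far more tightly than valence electrons, so Be tops the IE_3 order.
Valence configurations: Cl²⁺ [Ne]3s²3p³, N²⁺ [He]2s²2p¹, S²⁺ [Ne]3s²3p².
Approximate IE_3 values (kJ/mol): Cl 3822, N 4578, S 3357, Be 14849.
So the third ionization energies run S < Cl < N < Be.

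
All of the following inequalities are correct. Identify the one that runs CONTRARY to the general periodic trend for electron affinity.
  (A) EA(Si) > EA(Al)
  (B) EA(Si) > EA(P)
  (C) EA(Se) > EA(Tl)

The general trend: electron affinity increases across a period and decreases down a group.
(A) Si (period 3, group 14) vs Al (period 3, group 13): the stated order agrees with the simple trend.
(B) Si (period 3, group 14) vs P (period 3, group 15): the stated order contradicts the simple trend.
(C) Se (period 4, group 16) vs Tl (period 6, group 13): the stated order agrees with the simple trend.
The exception is (B): adding an electron to P's half-filled 3p³ is unfavourable, so Si (3p²) has the more exothermic EA.

(B)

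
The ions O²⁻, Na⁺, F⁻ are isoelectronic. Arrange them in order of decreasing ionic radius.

O²⁻, F⁻, Na⁺

All of these have 10 electrons, so size is governed by nuclear charge alone: the more protons, the stronger the pull on the same electron cloud, and the smaller the ion.
Nuclear charges: Na⁺ (Z=11), F⁻ (Z=9), O²⁻ (Z=8).
Largest to smallest: O²⁻ > F⁻ > Na⁺.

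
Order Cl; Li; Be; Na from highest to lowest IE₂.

Li, Na, Cl, Be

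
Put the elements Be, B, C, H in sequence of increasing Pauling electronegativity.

Be, B, H, C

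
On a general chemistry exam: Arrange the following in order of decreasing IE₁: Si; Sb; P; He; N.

First ionization energy rises across a period (greater Z_eff holds electrons more tightly) and falls down a group (valence electrons are farther from the nucleus).
Here both period and group differ, so the two effects have to be weighed against each other.
Sb > Si: period and group pull opposite ways; the across-period shift dominates (831 vs 786 kJ/mol).
P > Sb: P sits above Sb in group 15, so the down-group effect alone puts P higher.
N > P: they share group 15; the group trend gives N the larger value.
He > N: both effects reinforce here, so He is clearly the higher of the two.
Tabulated first ionization energy (kJ/mol): He 2372, N 1402, Si 786, P 1012, Sb 831.
So from highest to lowest: He > N > P > Sb > Si.

He, N, P, Sb, Si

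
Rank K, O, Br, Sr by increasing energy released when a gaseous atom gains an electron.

O is in period 2, group 16; K is in period 4, group 1; Br is in period 4, group 17; Sr is in period 5, group 2.
Electron affinity generally becomes more exothermic across a period toward the halogens and less exothermic down a group.
These span different periods and groups, so the two trends combine.
K > Sr: period and group pull opposite ways; the down-group shift dominates (48 vs 5 kJ/mol).
O > K: both effects reinforce here, so O is clearly the higher of the two.
Br > O: period and group pull opposite ways; the across-period shift dominates (325 vs 141 kJ/mol).
For reference (kJ/mol): O 141, K 48, Br 325, Sr 5.
So from lowest to highest: Sr < K < O < Br.

Sr < K < O < Br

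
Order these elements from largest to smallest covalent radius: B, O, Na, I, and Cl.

Na > I > Cl > B > O

Moving right in a period, electrons are added to the same shell under a stronger nuclear pull, so atoms get smaller; moving down, a new shell is opened and atoms get larger.
Neither a single period nor a single group — weigh both effects.
B > O: B lies to the left of O in period 2, so the across-period effect alone puts B larger.
Cl > B: period and group pull opposite ways; the down-group shift dominates (99 vs 85 pm).
I > Cl: I sits below Cl in group 17, so the down-group effect alone puts I larger.
Na > I: period and group pull opposite ways; the across-period shift dominates (155 vs 133 pm).
Approximate values (pm): B 85, O 63, Na 155, Cl 99, I 133.
So from largest to smallest: Na > I > Cl > B > O.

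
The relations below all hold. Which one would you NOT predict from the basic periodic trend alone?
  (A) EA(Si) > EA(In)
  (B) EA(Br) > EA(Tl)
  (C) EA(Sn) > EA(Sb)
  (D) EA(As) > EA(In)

(C)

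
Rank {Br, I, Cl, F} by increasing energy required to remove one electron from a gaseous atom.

F is in period 2, group 17; Cl is in period 3, group 17; Br is in period 4, group 17; I is in period 5, group 17.
Removing the outermost electron gets harder across a period and easier down a group.
All are in group 17, so first ionization energy increases up the group.
So from lowest to highest: I < Br < Cl < F.

I < Br < Cl < F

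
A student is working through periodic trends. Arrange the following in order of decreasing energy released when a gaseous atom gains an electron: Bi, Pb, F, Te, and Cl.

Atoms with high Z_eff and room in the valence shell (especially the halogens) have the most exothermic electron affinities.
Here both period and group differ, so the two effects have to be weighed against each other.
Bi > Pb: Bi lies to the right of Pb in period 6, so the across-period effect alone puts Bi higher.
Te > Bi: both effects reinforce here, so Te is clearly the higher of the two.
F > Te: relative to Te, both the across-period and down-group shifts push F's electron affinity up.
Cl > F: this pair runs against the simple trend — see the exception note.
Note the exception: Cl has a higher electron affinity than F, contrary to the simple trend — F's small 2p subshell makes the incoming electron feel strong e⁻–e⁻ repulsion, so Cl actually releases more energy on gaining an electron.
Tabulated electron affinity (kJ/mol): F 328, Cl 349, Te 190, Pb 35, Bi 91.
So from highest to lowest: Cl > F > Te > Bi > Pb.

Cl > F > Te > Bi > Pb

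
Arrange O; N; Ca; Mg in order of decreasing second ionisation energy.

Consider each +1 ion: O⁺ still has 5 valence electrons; N⁺ still has 4 valence electrons; Ca⁺ still has 1 valence electron; Mg⁺ still has 1 valence electron.
All are still removing valence electrons, so compare the +1 ions as you would atoms: IE_2 generally rises across a period (higher Z_eff) and falls down a group (larger shell), subject to the usual subshell exceptions.
Valence configurations: O⁺ [He]2s²2p³, N⁺ [He]2s²2p², Ca⁺ [Ar]4s¹, Mg⁺ [Ne]3s¹.
Approximate IE_2 values (kJ/mol): O 3388, N 2856, Ca 1145, Mg 1451.
Hence IE_2: Ca < Mg < N < O.

O > N > Mg > Ca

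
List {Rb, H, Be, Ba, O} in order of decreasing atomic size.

Atomic radius shrinks across a period as nuclear charge pulls the same shell inward, and grows down a group as new shells are added.
Here both period and group differ, so the two effects have to be weighed against each other.
O > H: the two effects oppose for this pair; the down-group effect wins (63 vs 32 pm).
Be > O: Be lies to the left of O in period 2, so the across-period effect alone puts Be larger.
Ba > Be: Ba sits below Be in group 2, so the down-group effect alone puts Ba larger.
Rb > Ba: period and group pull opposite ways; the across-period shift dominates (210 vs 196 pm).
Tabulated atomic radius (pm): H 32, Be 102, O 63, Rb 210, Ba 196.
So from largest to smallest: Rb > Ba > Be > O > H.

Rb > Ba > Be > O > H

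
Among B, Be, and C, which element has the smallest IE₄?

C

Consider each +3 ion: B³⁺ is the bare [He] core; Be³⁺ is already 1 electron into the core; C³⁺ still has 1 valence electron.
Breaking into a closed-shell core is much more expensive than removing a leftover valence electron — Be and B have the largest IE_4 here.
Tabulated IE_4 (kJ/mol): B 25026, Be 21007, C 6223.
Overall IE_4 order: C < Be < B.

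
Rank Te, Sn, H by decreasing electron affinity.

Te > Sn > H

EA tends to increase across a period and decrease down a group, though the pattern is less regular than for IE or radius.
These span different periods and groups, so the two trends combine.
Sn > H: period and group pull opposite ways; the across-period shift dominates (107 vs 73 kJ/mol).
Te > Sn: both are in period 5; the period trend gives Te the larger value.
Approximate values (kJ/mol): H 73, Sn 107, Te 190.
So from highest to lowest: Te > Sn > H.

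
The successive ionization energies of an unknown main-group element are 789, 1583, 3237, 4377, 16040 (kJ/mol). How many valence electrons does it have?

4

Look for the largest jump between consecutive ionization energies: IE5/IE4 ≈ 3.7, far larger than any earlier ratio.
That jump marks the point where a core electron is being removed. So the atom has 4 valence electrons.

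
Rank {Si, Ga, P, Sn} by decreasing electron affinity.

Si, Sn, P, Ga

Si is in period 3, group 14; P is in period 3, group 15; Ga is in period 4, group 13; Sn is in period 5, group 14.
Atoms with high Z_eff and room in the valence shell (especially the halogens) have the most exothermic electron affinities.
Here both period and group differ, so the two effects have to be weighed against each other.
P > Ga: both effects reinforce here, so P is clearly the higher of the two.
Sn > P: this pair runs against the simple trend — see the exception note.
Si > Sn: they share group 14; the group trend gives Si the larger value.
Note the exception: Sn has a higher electron affinity than P, contrary to the simple trend — adding an electron to P's half-filled np³ subshell costs electron-pairing energy.
Note the exception: Si has a higher electron affinity than P, contrary to the simple trend — adding an electron to P's half-filled 3p³ is unfavourable, so Si (3p²) has the more exothermic EA.
For reference (kJ/mol): Si 134, P 72, Ga 29, Sn 107.
So from highest to lowest: Si > Sn > P > Ga.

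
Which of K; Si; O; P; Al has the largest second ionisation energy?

O

The second ionization energy removes an electron from the +1 ion. For each element: K⁺ is the bare [Ar] core; Si⁺ still has 3 valence electrons; O⁺ still has 5 valence electrons; P⁺ still has 4 valence electrons; Al⁺ still has 2 valence electrons.
Usually core removal costs more than valence removal, but here the competition is close: a tightly held n=2 valence electron can cost more to remove than an n=3 core electron, so the actual values have to decide it.
Valence configurations: Si⁺ [Ne]3s²3p¹, O⁺ [He]2s²2p³, P⁺ [Ne]3s²3p², Al⁺ [Ne]3s².
Si⁺ loses a lone 3p electron whereas Al⁺ must break into a filled 3s² pair, so IE_2(Al) > IE_2(Si) even though Si has the higher nuclear charge.
Tabulated IE_2 (kJ/mol): K 3052, Si 1577, O 3388, P 1907, Al 1817.
So the second ionization energies run Si < Al < P < K < O.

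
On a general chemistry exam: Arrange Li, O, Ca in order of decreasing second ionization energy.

Li > O > Ca

After 1 electron has been removed, what remains? Li⁺ is the bare [He] core; O⁺ still has 5 valence electrons; Ca⁺ still has 1 valence electron.
Breaking into a closed-shell core is much more expensive than removing a leftover valence electron — Li has the largest IE_2 here.
Valence configurations: O⁺ [He]2s²2p³, Ca⁺ [Ar]4s¹.
The numbers (kJ/mol): Li 7298, O 3388, Ca 1145.
So the second ionization energies run Ca < O < Li.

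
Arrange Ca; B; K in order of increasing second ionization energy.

Ca, B, K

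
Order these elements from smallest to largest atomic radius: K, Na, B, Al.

Across a period the added protons contract the valence shell; down a group each new principal shell makes the atom larger.
Neither a single period nor a single group — weigh both effects.
Al > B: they share group 13; the group trend gives Al the larger value.
Na > Al: Na lies to the left of Al in period 3, so the across-period effect alone puts Na larger.
K > Na: they share group 1; the group trend gives K the larger value.
Tabulated atomic radius (pm): B 85, Na 155, Al 126, K 196.
So from smallest to largest: B < Al < Na < K.

B < Al < Na < K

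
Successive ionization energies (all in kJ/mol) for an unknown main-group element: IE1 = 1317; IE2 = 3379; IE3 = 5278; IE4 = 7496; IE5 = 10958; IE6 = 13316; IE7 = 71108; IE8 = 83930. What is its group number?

Group 16

Look for the largest jump between consecutive ionization energies: IE7/IE6 ≈ 5.3, far larger than any earlier ratio.
That jump marks the point where a core electron is being removed. So the atom has 6 valence electrons.
A main-group element with 6 valence electrons is in group 16.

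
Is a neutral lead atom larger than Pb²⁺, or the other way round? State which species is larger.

Forming Pb²⁺ removes 2 electrons from Pb. Fewer electrons for the same nuclear charge means less shielding and a higher Z_eff on the remaining electrons.
A cation is smaller than its parent atom: Pb²⁺ < Pb.

Pb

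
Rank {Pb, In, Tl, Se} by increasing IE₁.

In < Tl < Pb < Se

Se is in period 4, group 16; In is in period 5, group 13; Tl is in period 6, group 13; Pb is in period 6, group 14.
Across a period the outer electron is held more tightly (higher IE₁); down a group it sits in a higher shell, more shielded, and comes off more easily.
These span different periods and groups, so the two trends combine.
Tl > In: this pair runs against the simple trend — see the exception note.
Pb > Tl: both are in period 6; the period trend gives Pb the larger value.
Se > Pb: relative to Pb, both the across-period and down-group shifts push Se's first ionization energy up.
Note the exception: Tl has a higher first ionization energy than In, contrary to the simple trend — relativistic 6s stabilisation and poor 4f/5d shielding distort the trend for the heavy p-block elements.
Tabulated first ionization energy (kJ/mol): Se 941, In 558, Tl 589, Pb 716.
So from lowest to highest: In < Tl < Pb < Se.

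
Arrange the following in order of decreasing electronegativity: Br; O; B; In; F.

F > O > Br > B > In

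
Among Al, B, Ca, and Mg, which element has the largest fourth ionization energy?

IE_4 is the cost of taking one more electron from the +3 cation: Al³⁺ is the bare [Ne] core; B³⁺ is the bare [He] core; Ca³⁺ is already 1 electron into the core; Mg³⁺ is already 1 electron into the core.
All of these are removing an electron from a noble-gas core or deeper; the smaller core (lower principal quantum number) is held far more tightly, and within a period the higher nuclear charge binds the same core more tightly.
Approximate IE_4 values (kJ/mol): Al 11577, B 25026, Ca 6491, Mg 10543.
Putting it together, IE_4: Ca < Mg < Al < B.

B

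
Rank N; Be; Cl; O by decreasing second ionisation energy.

O, N, Cl, Be

IE_2 is the cost of taking one more electron from the +1 cation: N⁺ still has 4 valence electrons; Be⁺ still has 1 valence electron; Cl⁺ still has 6 valence electrons; O⁺ still has 5 valence electrons.
All are still removing valence electrons, so compare the +1 ions as you would atoms: IE_2 generally rises across a period (higher Z_eff) and falls down a group (larger shell), subject to the usual subshell exceptions.
Valence configurations: N⁺ [He]2s²2p², Be⁺ [He]2s¹, Cl⁺ [Ne]3s²3p⁴, O⁺ [He]2s²2p³.
Tabulated IE_2 (kJ/mol): N 2856, Be 1757, Cl 2298, O 3388.
Overall IE_2 order: Be < Cl < N < O.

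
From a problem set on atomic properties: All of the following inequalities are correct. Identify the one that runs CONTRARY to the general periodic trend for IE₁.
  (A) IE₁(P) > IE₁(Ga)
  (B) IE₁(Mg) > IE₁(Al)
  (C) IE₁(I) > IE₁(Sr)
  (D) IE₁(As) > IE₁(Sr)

The general trend: IE₁ increases across a period and decreases down a group.
(A) P (period 3, group 15) vs Ga (period 4, group 13): the stated order agrees with the simple trend.
(B) Mg (period 3, group 2) vs Al (period 3, group 13): the stated order contradicts the simple trend.
(C) I (period 5, group 17) vs Sr (period 5, group 2): the stated order agrees with the simple trend.
(D) As (period 4, group 15) vs Sr (period 5, group 2): the stated order agrees with the simple trend.
The exception is (B): Al's single 3p electron is easier to remove than one from Mg's filled 3s².

(B)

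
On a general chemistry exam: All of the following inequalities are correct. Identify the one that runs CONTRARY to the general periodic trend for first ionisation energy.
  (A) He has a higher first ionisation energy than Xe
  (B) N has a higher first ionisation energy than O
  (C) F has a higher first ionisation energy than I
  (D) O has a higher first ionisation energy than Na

The general trend: first ionisation energy increases across a period and decreases down a group.
(A) He (period 1, group 18) vs Xe (period 5, group 18): the stated order agrees with the simple trend.
(B) N (period 2, group 15) vs O (period 2, group 16): the stated order contradicts the simple trend.
(C) F (period 2, group 17) vs I (period 5, group 17): the stated order agrees with the simple trend.
(D) O (period 2, group 16) vs Na (period 3, group 1): the stated order agrees with the simple trend.
The exception is (B): pairing an electron in O's 2p⁴ costs repulsion energy, so O ionizes more easily than half-filled N (2p³).

(B)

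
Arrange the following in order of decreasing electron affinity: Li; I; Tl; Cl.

Cl, I, Li, Tl

Atoms with high Z_eff and room in the valence shell (especially the halogens) have the most exothermic electron affinities.
Neither a single period nor a single group — weigh both effects.
Li > Tl: the two effects oppose for this pair; the down-group effect wins (60 vs 19 kJ/mol).
I > Li: the two effects oppose for this pair; the across-period effect wins (295 vs 60 kJ/mol).
Cl > I: they share group 17; the group trend gives Cl the larger value.
For reference (kJ/mol): Li 60, Cl 349, I 295, Tl 19.
So from highest to lowest: Cl > I > Li > Tl.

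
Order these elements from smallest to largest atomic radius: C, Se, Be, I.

C < Be < Se < I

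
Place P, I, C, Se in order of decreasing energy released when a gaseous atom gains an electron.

I, Se, C, P

Adding an electron releases more energy for atoms nearer the top right (short of the noble gases).
A diagonal step moves right (one effect) and down (the opposite effect) at once.
C > P: period and group pull opposite ways; the down-group shift dominates (122 vs 72 kJ/mol).
Se > C: the two effects oppose for this pair; the across-period effect wins (195 vs 122 kJ/mol).
I > Se: period and group pull opposite ways; the across-period shift dominates (295 vs 195 kJ/mol).
For reference (kJ/mol): C 122, P 72, Se 195, I 295.
So from highest to lowest: I > Se > C > P.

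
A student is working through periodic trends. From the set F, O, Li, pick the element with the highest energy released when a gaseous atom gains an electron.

F

EA tends to increase across a period and decrease down a group, though the pattern is less regular than for IE or radius.
All lie in period 2, so electron affinity increases left to right.
The highest energy released when a gaseous atom gains an electron among these belongs to F.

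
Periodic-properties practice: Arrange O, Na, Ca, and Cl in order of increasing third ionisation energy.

After 2 electrons have been removed, what remains? O²⁺ still has 4 valence electrons; Na²⁺ is already 1 electron into the core; Ca²⁺ is the bare [Ar] core; Cl²⁺ still has 5 valence electrons.
Usually core removal costs more than valence removal, but here the competition is close: a tightly held n=2 valence electron can cost more to remove than an n=3 core electron, so the actual values have to decide it.
Valence configurations: O²⁺ [He]2s²2p², Cl²⁺ [Ne]3s²3p³.
Tabulated IE_3 (kJ/mol): O 5300, Na 6910, Ca 4912, Cl 3822.
So the third ionization energies run Cl < Ca < O < Na.

Cl < Ca < O < Na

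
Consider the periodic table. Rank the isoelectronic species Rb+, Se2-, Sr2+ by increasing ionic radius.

Sr2+ < Rb+ < Se2-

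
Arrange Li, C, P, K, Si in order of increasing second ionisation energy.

After 1 electron has been removed, what remains? Li⁺ is the bare [He] core; C⁺ still has 3 valence electrons; P⁺ still has 4 valence electrons; K⁺ is the bare [Ar] core; Si⁺ still has 3 valence electrons.
Pulling an electron out of a noble-gas core costs far more than removing a remaining valence electron, so K and Li sit at the high end of IE_2.
Valence configurations: C⁺ [He]2s²2p¹, P⁺ [Ne]3s²3p², Si⁺ [Ne]3s²3p¹.
Approximate IE_2 values (kJ/mol): Li 7298, C 2353, P 1907, K 3052, Si 1577.
Overall IE_2 order: Si < P < C < K < Li.

Si < P < C < K < Li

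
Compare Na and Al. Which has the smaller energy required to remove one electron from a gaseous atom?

Na is in period 3, group 1; Al is in period 3, group 13.
Across a period the outer electron is held more tightly (higher IE₁); down a group it sits in a higher shell, more shielded, and comes off more easily.
All lie in period 3, so first ionization energy increases left to right.
So Na has the smaller energy required to remove one electron from a gaseous atom (Na < Al).

Na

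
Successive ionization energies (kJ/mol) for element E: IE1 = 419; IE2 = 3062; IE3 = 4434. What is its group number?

Look for the largest jump between consecutive ionization energies: IE2/IE1 ≈ 7.3, far larger than any earlier ratio.
That jump marks the point where a core electron is being removed. So the atom has 1 valence electron.
A main-group element with 1 valence electron is in group 1.

Group 1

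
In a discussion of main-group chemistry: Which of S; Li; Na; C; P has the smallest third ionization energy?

P

Consider each +2 ion: S²⁺ still has 4 valence electrons; Li²⁺ is already 1 electron into the core; Na²⁺ is already 1 electron into the core; C²⁺ still has 2 valence electrons; P²⁺ still has 3 valence electrons.
Core electrons are held far more tightly than valence electrons, so Na and Li top the IE_3 order.
Valence configurations: S²⁺ [Ne]3s²3p², C²⁺ [He]2s², P²⁺ [Ne]3s²3p¹.
Approximate IE_3 values (kJ/mol): S 3357, Li 11815, Na 6910, C 4620, P 2914.
So the third ionization energies run P < S < C < Na < Li.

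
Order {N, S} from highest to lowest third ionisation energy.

IE_3 is the cost of taking one more electron from the +2 cation: N²⁺ still has 3 valence electrons; S²⁺ still has 4 valence electrons.
All are still removing valence electrons, so compare the +2 ions as you would atoms: IE_3 generally rises across a period (higher Z_eff) and falls down a group (larger shell), subject to the usual subshell exceptions.
Valence configurations: N²⁺ [He]2s²2p¹, S²⁺ [Ne]3s²3p².
Approximate IE_3 values (kJ/mol): N 4578, S 3357.
Hence IE_3: S < N.

N > S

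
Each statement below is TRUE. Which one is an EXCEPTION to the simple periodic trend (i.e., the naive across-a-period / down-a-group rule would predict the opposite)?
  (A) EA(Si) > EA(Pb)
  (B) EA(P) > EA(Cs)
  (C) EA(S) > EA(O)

The general trend: electron affinity increases across a period and decreases down a group.
(A) Si (period 3, group 14) vs Pb (period 6, group 14): the stated order agrees with the simple trend.
(B) P (period 3, group 15) vs Cs (period 6, group 1): the stated order agrees with the simple trend.
(C) S (period 3, group 16) vs O (period 2, group 16): the stated order contradicts the simple trend.
The exception is (C): the compact 2p subshell of O repels the added electron more than S's larger 3p does.

(C)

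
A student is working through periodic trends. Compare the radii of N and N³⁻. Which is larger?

N³⁻

Forming N³⁻ adds 3 electrons to N. More electron–electron repulsion in the same shell, with unchanged nuclear charge, lets the cloud expand.
An anion is larger than its parent atom: N³⁻ > N.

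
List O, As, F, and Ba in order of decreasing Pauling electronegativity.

F, O, As, Ba

EN rises left→right (higher Z_eff, smaller atoms) and falls top→bottom (larger, more shielded atoms).
These span different periods and groups, so the two trends combine.
As > Ba: relative to Ba, both the across-period and down-group shifts push As's electronegativity up.
O > As: relative to As, both the across-period and down-group shifts push O's electronegativity up.
F > O: both are in period 2; the period trend gives F the larger value.
Approximate values (Pauling): O 3.44, F 3.98, As 2.18, Ba 0.89.
So from highest to lowest: F > O > As > Ba.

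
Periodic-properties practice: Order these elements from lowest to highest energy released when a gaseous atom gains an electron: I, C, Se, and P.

P < C < Se < I

C is in period 2, group 14; P is in period 3, group 15; Se is in period 4, group 16; I is in period 5, group 17.
Electron affinity generally becomes more exothermic across a period toward the halogens and less exothermic down a group.
These sit on a diagonal, where the across-period and down-group effects partly cancel.
C > P: the two effects oppose for this pair; the down-group effect wins (122 vs 72 kJ/mol).
Se > C: period and group pull opposite ways; the across-period shift dominates (195 vs 122 kJ/mol).
I > Se: the two effects oppose for this pair; the across-period effect wins (295 vs 195 kJ/mol).
Tabulated electron affinity (kJ/mol): C 122, P 72, Se 195, I 295.
So from lowest to highest: P < C < Se < I.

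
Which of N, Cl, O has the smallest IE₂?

Cl

After 1 electron has been removed, what remains? N⁺ still has 4 valence electrons; Cl⁺ still has 6 valence electrons; O⁺ still has 5 valence electrons.
All are still removing valence electrons, so compare the +1 ions as you would atoms: IE_2 generally rises across a period (higher Z_eff) and falls down a group (larger shell), subject to the usual subshell exceptions.
Valence configurations: N⁺ [He]2s²2p², Cl⁺ [Ne]3s²3p⁴, O⁺ [He]2s²2p³.
Approximate IE_2 values (kJ/mol): N 2856, Cl 2298, O 3388.
So the second ionization energies run Cl < N < O.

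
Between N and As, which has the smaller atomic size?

N is in period 2, group 15; As is in period 4, group 15.
Moving right in a period, electrons are added to the same shell under a stronger nuclear pull, so atoms get smaller; moving down, a new shell is opened and atoms get larger.
All are in group 15, so atomic radius increases down the group.
So N has the smaller atomic size (N < As).

N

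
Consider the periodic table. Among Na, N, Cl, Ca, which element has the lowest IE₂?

Ca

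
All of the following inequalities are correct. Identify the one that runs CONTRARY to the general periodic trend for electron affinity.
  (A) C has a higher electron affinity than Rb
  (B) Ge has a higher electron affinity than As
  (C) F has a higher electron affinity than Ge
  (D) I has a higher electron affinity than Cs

(B)

The general trend: electron affinity increases across a period and decreases down a group.
(A) C (period 2, group 14) vs Rb (period 5, group 1): the stated order agrees with the simple trend.
(B) Ge (period 4, group 14) vs As (period 4, group 15): the stated order contradicts the simple trend.
(C) F (period 2, group 17) vs Ge (period 4, group 14): the stated order agrees with the simple trend.
(D) I (period 5, group 17) vs Cs (period 6, group 1): the stated order agrees with the simple trend.
The exception is (B): adding an electron to As's half-filled 4p³ is unfavourable, so Ge (4p²) has the more exothermic EA.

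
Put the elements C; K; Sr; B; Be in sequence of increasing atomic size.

Be is in period 2, group 2; B is in period 2, group 13; C is in period 2, group 14; K is in period 4, group 1; Sr is in period 5, group 2.
Atomic radius shrinks across a period as nuclear charge pulls the same shell inward, and grows down a group as new shells are added.
These span different periods and groups, so the two trends combine.
B > C: B lies to the left of C in period 2, so the across-period effect alone puts B larger.
Be > B: both are in period 2; the period trend gives Be the larger value.
Sr > Be: Sr sits below Be in group 2, so the down-group effect alone puts Sr larger.
K > Sr: period and group pull opposite ways; the across-period shift dominates (196 vs 185 pm).
Approximate values (pm): Be 102, B 85, C 75, K 196, Sr 185.
So from smallest to largest: C < B < Be < Sr < K.

C < B < Be < Sr < K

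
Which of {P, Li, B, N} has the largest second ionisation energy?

Li

Consider each +1 ion: P⁺ still has 4 valence electrons; Li⁺ is the bare [He] core; B⁺ still has 2 valence electrons; N⁺ still has 4 valence electrons.
Core electrons are held far more tightly than valence electrons, so Li tops the IE_2 order.
Valence configurations: P⁺ [Ne]3s²3p², B⁺ [He]2s², N⁺ [He]2s²2p².
Tabulated IE_2 (kJ/mol): P 1907, Li 7298, B 2427, N 2856.
Overall IE_2 order: P < B < N < Li.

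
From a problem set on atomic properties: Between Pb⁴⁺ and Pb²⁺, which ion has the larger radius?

Both ions have Z = 82 protons, but Pb⁴⁺ has lost more electrons, so its remaining electrons feel a larger effective nuclear charge per electron and are pulled in more tightly.
Higher positive charge → smaller ion, so Pb²⁺ > Pb⁴⁺.

Pb²⁺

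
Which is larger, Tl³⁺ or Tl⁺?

Both ions have Z = 81 protons, but Tl³⁺ has lost more electrons, so its remaining electrons feel a larger effective nuclear charge per electron and are pulled in more tightly.
Higher positive charge → smaller ion, so Tl⁺ > Tl³⁺.

Tl⁺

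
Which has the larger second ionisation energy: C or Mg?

Consider each +1 ion: C⁺ still has 3 valence electrons; Mg⁺ still has 1 valence electron.
All are still removing valence electrons, so compare the +1 ions as you would atoms: IE_2 generally rises across a period (higher Z_eff) and falls down a group (larger shell), subject to the usual subshell exceptions.
Valence configurations: C⁺ [He]2s²2p¹, Mg⁺ [Ne]3s¹.
Tabulated IE_2 (kJ/mol): C 2353, Mg 1451.
Putting it together, IE_2: Mg < C.

C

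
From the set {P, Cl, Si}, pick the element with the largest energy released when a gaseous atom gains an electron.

Adding an electron releases more energy for atoms nearer the top right (short of the noble gases).
All lie in period 3; the across-period trend (electron affinity increases left to right) applies, with the exception below.
Note the exception: Si has a higher electron affinity than P, contrary to the simple trend — adding an electron to P's half-filled 3p³ is unfavourable, so Si (3p²) has the more exothermic EA.
Tabulated electron affinity (kJ/mol): Si 134, P 72, Cl 349.
The largest energy released when a gaseous atom gains an electron among these belongs to Cl.

Cl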